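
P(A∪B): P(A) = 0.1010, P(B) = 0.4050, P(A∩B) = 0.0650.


P(A∪B) = 0.1010 + 0.4050 - 0.0650
= 0.5060 - 0.0650
= 0.4410

P(A∪B) = 0.4410


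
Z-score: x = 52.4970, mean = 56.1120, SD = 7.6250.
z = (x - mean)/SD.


z = (52.4970 - 56.1120)/7.6250
= -3.6150/7.6250
= -0.4741

z = -0.4741


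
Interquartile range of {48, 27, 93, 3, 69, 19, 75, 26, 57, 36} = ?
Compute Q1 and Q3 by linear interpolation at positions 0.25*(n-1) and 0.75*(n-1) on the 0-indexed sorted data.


Sorted: 3, 19, 26, 27, 36, 48, 57, 69, 75, 93
Q1 (25th %ile) = 26.2500
Q3 (75th %ile) = 66.0000
IQR = 66.0000 - 26.2500 = 39.7500

IQR = 39.7500


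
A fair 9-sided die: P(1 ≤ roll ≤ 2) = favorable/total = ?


Favorable outcomes (1 ≤ roll ≤ 2): 2
Total outcomes = 9
P = 2/9 = 0.2222

P = 0.2222


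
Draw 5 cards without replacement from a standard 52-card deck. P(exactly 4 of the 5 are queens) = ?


Hypergeometric: P(X=4) = C(4,4)·C(48,1) / C(52,5)
= 1 × 48 / 2598960
= 48/2598960 = 1.8469e-05

P = 1.8469e-05


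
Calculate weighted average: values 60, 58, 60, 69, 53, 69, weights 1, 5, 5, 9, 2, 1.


Numerator = 60*1 + 58*5 + 60*5 + 69*9 + 53*2 + 69*1 = 1446
Denominator = 1 + 5 + 5 + 9 + 2 + 1 = 23
WM = 1446/23 = 62.8696

WM = 62.8696


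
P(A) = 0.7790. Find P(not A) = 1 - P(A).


P(not A) = 1 - 0.7790 = 0.2210

P(not A) = 0.2210


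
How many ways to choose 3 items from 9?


C(9,3) = 9!/(3! × 6!)
= 362880/(6 × 720)
= 84

C(9,3) = 84


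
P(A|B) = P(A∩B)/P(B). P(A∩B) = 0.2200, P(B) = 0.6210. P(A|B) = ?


P(A|B) = 0.2200/0.6210 = 0.3543

P(A|B) = 0.3543


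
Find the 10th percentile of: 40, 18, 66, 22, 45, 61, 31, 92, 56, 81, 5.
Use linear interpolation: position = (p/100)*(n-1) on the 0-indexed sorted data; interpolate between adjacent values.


Sorted: 5, 18, 22, 31, 40, 45, 56, 61, 66, 81, 92
n = 11
Index = 10/100 * 10 = 1.0000
Lower = data[1] = 18, Upper = data[2] = 22
P10 = 18 + 0*(4) = 18.0000

P10 = 18.0000


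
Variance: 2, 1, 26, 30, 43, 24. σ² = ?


Mean = 21.0000
Squared deviations: 361.0000, 400.0000, 25.0000, 81.0000, 484.0000, 9.0000
Sum = 1360.0000
Variance = 1360.0000/6 = 226.6667

Variance = 226.6667


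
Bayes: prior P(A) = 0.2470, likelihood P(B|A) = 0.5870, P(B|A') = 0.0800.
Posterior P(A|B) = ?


P(B) = P(B|A)*P(A) + P(B|A')*P(A')
= 0.5870*0.2470 + 0.0800*0.7530
= 0.144989 + 0.060240 = 0.205229
P(A|B) = 0.144989/0.205229 = 0.7065

P(A|B) = 0.7065


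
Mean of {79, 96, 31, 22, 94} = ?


Sum = 79 + 96 + 31 + 22 + 94 = 322
n = 5
Mean = 322/5 = 64.4000

Mean = 64.4000


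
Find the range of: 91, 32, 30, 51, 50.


Max = 91, Min = 30
Range = 91 - 30 = 61

Range = 61


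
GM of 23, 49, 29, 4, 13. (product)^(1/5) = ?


Product = 23 × 49 × 29 × 4 × 13 = 1699516
GM = 1699516^(1/5) = 17.6224

GM = 17.6224


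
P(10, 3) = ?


P(10,3) = 10!/7!
= 3628800/5040
= 720

P(10,3) = 720


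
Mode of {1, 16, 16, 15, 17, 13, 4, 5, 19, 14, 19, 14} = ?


Frequencies: 1:1, 4:1, 5:1, 13:1, 14:2, 15:1, 16:2, 17:1, 19:2
Max frequency = 2
Mode = 14, 16, 19

Mode = 14, 16, 19


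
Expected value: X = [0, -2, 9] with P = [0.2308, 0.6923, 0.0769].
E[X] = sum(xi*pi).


E[X] = 0*0.2308 - 2*0.6923 + 9*0.0769
= 0 - 1.3846 + 0.6921
= -0.6925

E[X] = -0.6925


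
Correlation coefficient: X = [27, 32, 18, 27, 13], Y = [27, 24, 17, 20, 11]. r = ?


Mean X = 23.4000, Mean Y = 19.8000
SD X = 6.887670, SD Y = 5.564171
Cov = 33.880000
r = 33.880000/(6.887670*5.564171) = 0.8840

r = 0.8840


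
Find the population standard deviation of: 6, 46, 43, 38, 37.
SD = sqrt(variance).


Mean = 34.0000
Variance = 206.8000
SD = sqrt(206.8000) = 14.3805

SD = 14.3805


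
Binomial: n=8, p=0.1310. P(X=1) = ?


C(8,1) = 8
p^1 = 0.131000
(1-p)^7 = 0.374230
P = 8 * 0.131000 * 0.374230 = 0.3922

P(X=1) = 0.3922


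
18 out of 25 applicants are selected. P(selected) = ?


P = 18/25 = 0.7200

P = 0.7200


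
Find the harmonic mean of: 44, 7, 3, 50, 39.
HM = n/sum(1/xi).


Sum of reciprocals = 1/44 + 1/7 + 1/3 + 1/50 + 1/39 = 0.544559
HM = 5/0.544559 = 9.1817

HM = 9.1817


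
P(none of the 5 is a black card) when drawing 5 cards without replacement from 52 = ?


P(no black cards) = (26/52) × (25/51) × (24/50) × (23/49) × (22/48)
= 0.0253

P = 0.0253


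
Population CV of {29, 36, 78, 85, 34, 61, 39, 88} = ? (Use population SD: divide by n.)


Mean = 56.2500
SD = 23.1179
CV = (23.1179/56.2500)*100 = 41.0985%

CV = 41.0985%


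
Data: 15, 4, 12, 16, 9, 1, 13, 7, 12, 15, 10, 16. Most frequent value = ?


Frequencies: 1:1, 4:1, 7:1, 9:1, 10:1, 12:2, 13:1, 15:2, 16:2
Max frequency = 2
Mode = 12, 15, 16

Mode = 12, 15, 16


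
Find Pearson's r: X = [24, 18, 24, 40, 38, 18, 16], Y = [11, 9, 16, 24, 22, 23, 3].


Mean X = 25.4286, Mean Y = 15.4286
SD X = 9.053131, SD Y = 7.461466
Cov = 45.959184
r = 45.959184/(9.053131*7.461466) = 0.6804

r = 0.6804


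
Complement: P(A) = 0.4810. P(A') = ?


P(not A) = 1 - 0.4810 = 0.5190

P(not A) = 0.5190


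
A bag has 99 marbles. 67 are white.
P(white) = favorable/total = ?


P = 67/99 = 0.6768

P = 0.6768


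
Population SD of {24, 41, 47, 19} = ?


Mean = 32.7500
Variance = 134.1875
SD = sqrt(134.1875) = 11.5839

SD = 11.5839


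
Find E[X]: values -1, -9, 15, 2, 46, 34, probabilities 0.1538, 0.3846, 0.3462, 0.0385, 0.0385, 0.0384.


E[X] = -1*0.1538 - 9*0.3846 + 15*0.3462 + 2*0.0385 + 46*0.0385 + 34*0.0384
= -0.1538 - 3.4614 + 5.1930 + 0.0770 + 1.7710 + 1.3056
= 4.7314

E[X] = 4.7314


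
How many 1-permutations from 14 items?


P(14,1) = 14!/13!
= 87178291200/6227020800
= 14

P(14,1) = 14


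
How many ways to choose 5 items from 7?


C(7,5) = 7!/(5! × 2!)
= 5040/(120 × 2)
= 21

C(7,5) = 21


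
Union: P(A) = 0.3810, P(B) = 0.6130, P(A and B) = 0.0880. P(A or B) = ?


P(A∪B) = 0.3810 + 0.6130 - 0.0880
= 0.9940 - 0.0880
= 0.9060

P(A∪B) = 0.9060


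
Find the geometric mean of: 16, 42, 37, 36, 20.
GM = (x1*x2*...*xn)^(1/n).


Product = 16 × 42 × 37 × 36 × 20 = 17902080
GM = 17902080^(1/5) = 28.2215

GM = 28.2215


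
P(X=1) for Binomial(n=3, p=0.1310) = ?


C(3,1) = 3
p^1 = 0.131000
(1-p)^2 = 0.755161
P = 3 * 0.131000 * 0.755161 = 0.2968

P(X=1) = 0.2968


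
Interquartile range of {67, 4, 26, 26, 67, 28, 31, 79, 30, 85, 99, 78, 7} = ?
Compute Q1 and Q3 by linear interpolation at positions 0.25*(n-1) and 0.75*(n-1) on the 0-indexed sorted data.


Sorted: 4, 7, 26, 26, 28, 30, 31, 67, 67, 78, 79, 85, 99
Q1 (25th %ile) = 26.0000
Q3 (75th %ile) = 78.0000
IQR = 78.0000 - 26.0000 = 52.0000

IQR = 52.0000


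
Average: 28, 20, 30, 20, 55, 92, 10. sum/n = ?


Sum = 28 + 20 + 30 + 20 + 55 + 92 + 10 = 255
n = 7
Mean = 255/7 = 36.4286

Mean = 36.4286


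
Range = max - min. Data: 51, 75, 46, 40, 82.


Max = 82, Min = 40
Range = 82 - 40 = 42

Range = 42


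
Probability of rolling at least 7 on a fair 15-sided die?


Favorable outcomes (roll ≥ 7): 9
Total outcomes = 15
P = 9/15 = 0.6000

P = 0.6000


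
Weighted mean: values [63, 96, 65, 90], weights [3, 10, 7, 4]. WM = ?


Numerator = 63*3 + 96*10 + 65*7 + 90*4 = 1964
Denominator = 3 + 10 + 7 + 4 = 24
WM = 1964/24 = 81.8333

WM = 81.8333


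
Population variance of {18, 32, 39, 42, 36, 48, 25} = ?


Mean = 34.2857
Squared deviations: 265.2245, 5.2245, 22.2245, 59.5102, 2.9388, 188.0816, 86.2245
Sum = 629.4286
Variance = 629.4286/7 = 89.9184

Variance = 89.9184


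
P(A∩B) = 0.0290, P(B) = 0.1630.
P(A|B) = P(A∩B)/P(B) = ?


P(A|B) = 0.0290/0.1630 = 0.1779

P(A|B) = 0.1779


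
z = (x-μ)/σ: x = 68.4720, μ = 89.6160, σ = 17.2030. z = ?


z = (68.4720 - 89.6160)/17.2030
= -21.1440/17.2030
= -1.2291

z = -1.2291


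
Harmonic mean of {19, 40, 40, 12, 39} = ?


Sum of reciprocals = 1/19 + 1/40 + 1/40 + 1/12 + 1/39 = 0.211606
HM = 5/0.211606 = 23.6288

HM = 23.6288


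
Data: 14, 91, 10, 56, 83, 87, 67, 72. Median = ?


Sorted: 10, 14, 56, 67, 72, 83, 87, 91
n = 8 (even)
Middle values: 67 and 72
Median = (67+72)/2 = 69.5000

Median = 69.5000


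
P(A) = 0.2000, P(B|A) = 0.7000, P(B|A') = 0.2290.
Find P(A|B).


P(B) = P(B|A)*P(A) + P(B|A')*P(A')
= 0.7000*0.2000 + 0.2290*0.8000
= 0.140000 + 0.183200 = 0.323200
P(A|B) = 0.140000/0.323200 = 0.4332

P(A|B) = 0.4332


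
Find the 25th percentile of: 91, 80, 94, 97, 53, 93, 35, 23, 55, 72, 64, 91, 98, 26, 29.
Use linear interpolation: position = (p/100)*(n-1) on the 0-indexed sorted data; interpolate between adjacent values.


Sorted: 23, 26, 29, 35, 53, 55, 64, 72, 80, 91, 91, 93, 94, 97, 98
n = 15
Index = 25/100 * 14 = 3.5000
Lower = data[3] = 35, Upper = data[4] = 53
P25 = 35 + 0.5000*(18) = 44.0000

P25 = 44.0000


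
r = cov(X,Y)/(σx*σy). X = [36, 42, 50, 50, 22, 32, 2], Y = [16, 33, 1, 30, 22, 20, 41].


Mean X = 33.4286, Mean Y = 23.2857
SD X = 15.810098, SD Y = 12.044137
Cov = -104.408163
r = -104.408163/(15.810098*12.044137) = -0.5483

r = -0.5483


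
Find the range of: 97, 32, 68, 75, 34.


Max = 97, Min = 32
Range = 97 - 32 = 65

Range = 65


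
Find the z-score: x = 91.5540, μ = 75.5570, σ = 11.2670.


z = (91.5540 - 75.5570)/11.2670
= 15.9970/11.2670
= 1.4198

z = 1.4198


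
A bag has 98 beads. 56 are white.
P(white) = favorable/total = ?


P = 56/98 = 0.5714

P = 0.5714


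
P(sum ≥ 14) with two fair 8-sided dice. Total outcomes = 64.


Total outcomes = 8×8 = 64
Favorable (sum ≥ 14): 6
P = 6/64 = 0.0938

P = 0.0938


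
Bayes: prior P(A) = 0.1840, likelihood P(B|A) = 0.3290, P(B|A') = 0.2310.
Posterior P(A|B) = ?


P(B) = P(B|A)*P(A) + P(B|A')*P(A')
= 0.3290*0.1840 + 0.2310*0.8160
= 0.060536 + 0.188496 = 0.249032
P(A|B) = 0.060536/0.249032 = 0.2431

P(A|B) = 0.2431


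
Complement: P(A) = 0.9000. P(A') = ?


P(not A) = 1 - 0.9000 = 0.1000

P(not A) = 0.1000


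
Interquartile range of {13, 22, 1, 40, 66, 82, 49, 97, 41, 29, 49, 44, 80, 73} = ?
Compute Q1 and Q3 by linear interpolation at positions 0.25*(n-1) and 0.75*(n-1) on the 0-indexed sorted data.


Sorted: 1, 13, 22, 29, 40, 41, 44, 49, 49, 66, 73, 80, 82, 97
Q1 (25th %ile) = 31.7500
Q3 (75th %ile) = 71.2500
IQR = 71.2500 - 31.7500 = 39.5000

IQR = 39.5000


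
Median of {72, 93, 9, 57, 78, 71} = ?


Sorted: 9, 57, 71, 72, 78, 93
n = 6 (even)
Middle values: 71 and 72
Median = (71+72)/2 = 71.5000

Median = 71.5000


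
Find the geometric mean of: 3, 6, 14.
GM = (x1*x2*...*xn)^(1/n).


Product = 3 × 6 × 14 = 252
GM = 252^(1/3) = 6.3164

GM = 6.3164


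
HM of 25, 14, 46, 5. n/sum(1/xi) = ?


Sum of reciprocals = 1/25 + 1/14 + 1/46 + 1/5 = 0.333168
HM = 4/0.333168 = 12.0060

HM = 12.0060


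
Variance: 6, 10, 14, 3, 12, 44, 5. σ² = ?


Mean = 13.4286
Squared deviations: 55.1837, 11.7551, 0.3265, 108.7551, 2.0408, 934.6122, 71.0408
Sum = 1183.7143
Variance = 1183.7143/7 = 169.1020

Variance = 169.1020


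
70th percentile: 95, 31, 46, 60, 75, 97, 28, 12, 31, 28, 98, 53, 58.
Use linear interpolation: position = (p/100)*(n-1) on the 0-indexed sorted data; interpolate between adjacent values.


Sorted: 12, 28, 28, 31, 31, 46, 53, 58, 60, 75, 95, 97, 98
n = 13
Index = 70/100 * 12 = 8.4000
Lower = data[8] = 60, Upper = data[9] = 75
P70 = 60 + 0.4000*(15) = 66.0000

P70 = 66.0000


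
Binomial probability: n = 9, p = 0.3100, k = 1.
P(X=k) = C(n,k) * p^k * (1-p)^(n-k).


C(9,1) = 9
p^1 = 0.310000
(1-p)^8 = 0.051380
P = 9 * 0.310000 * 0.051380 = 0.1433

P(X=1) = 0.1433


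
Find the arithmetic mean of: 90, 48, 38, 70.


Sum = 90 + 48 + 38 + 70 = 246
n = 4
Mean = 246/4 = 61.5000

Mean = 61.5000


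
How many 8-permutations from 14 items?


P(14,8) = 14!/6!
= 87178291200/720
= 121080960

P(14,8) = 121080960


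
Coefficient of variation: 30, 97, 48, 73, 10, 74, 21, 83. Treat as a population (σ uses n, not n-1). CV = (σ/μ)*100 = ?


Mean = 54.5000
SD = 29.7616
CV = (29.7616/54.5000)*100 = 54.6084%

CV = 54.6084%


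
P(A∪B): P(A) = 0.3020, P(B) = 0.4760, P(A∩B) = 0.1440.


P(A∪B) = 0.3020 + 0.4760 - 0.1440
= 0.7780 - 0.1440
= 0.6340

P(A∪B) = 0.6340


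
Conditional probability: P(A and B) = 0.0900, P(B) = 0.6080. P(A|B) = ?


P(A|B) = 0.0900/0.6080 = 0.1480

P(A|B) = 0.1480


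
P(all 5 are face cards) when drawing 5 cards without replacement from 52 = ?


P(all face cards) = (12/52) × (11/51) × (10/50) × (9/49) × (8/48)
= 0.0003

P = 0.0003


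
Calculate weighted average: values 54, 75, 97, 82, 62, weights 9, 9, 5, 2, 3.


Numerator = 54*9 + 75*9 + 97*5 + 82*2 + 62*3 = 1996
Denominator = 9 + 9 + 5 + 2 + 3 = 28
WM = 1996/28 = 71.2857

WM = 71.2857


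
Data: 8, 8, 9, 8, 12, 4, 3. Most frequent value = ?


Frequencies: 3:1, 4:1, 8:3, 9:1, 12:1
Max frequency = 3
Mode = 8

Mode = 8


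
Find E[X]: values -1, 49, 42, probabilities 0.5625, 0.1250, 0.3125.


E[X] = -1*0.5625 + 49*0.1250 + 42*0.3125
= -0.5625 + 6.1250 + 13.1250
= 18.6875

E[X] = 18.6875


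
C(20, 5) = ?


C(20,5) = 20!/(5! × 15!)
= 2432902008176640000/(120 × 1307674368000)
= 15504

C(20,5) = 15504


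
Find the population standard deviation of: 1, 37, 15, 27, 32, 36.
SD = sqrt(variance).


Mean = 24.6667
Variance = 165.5556
SD = sqrt(165.5556) = 12.8668

SD = 12.8668


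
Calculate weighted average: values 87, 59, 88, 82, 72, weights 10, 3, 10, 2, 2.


Numerator = 87*10 + 59*3 + 88*10 + 82*2 + 72*2 = 2235
Denominator = 10 + 3 + 10 + 2 + 2 = 27
WM = 2235/27 = 82.7778

WM = 82.7778


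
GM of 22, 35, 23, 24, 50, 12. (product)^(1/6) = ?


Product = 22 × 35 × 23 × 24 × 50 × 12 = 255024000
GM = 255024000^(1/6) = 25.1824

GM = 25.1824


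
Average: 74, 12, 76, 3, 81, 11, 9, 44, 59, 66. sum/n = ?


Sum = 74 + 12 + 76 + 3 + 81 + 11 + 9 + 44 + 59 + 66 = 435
n = 10
Mean = 435/10 = 43.5000

Mean = 43.5000


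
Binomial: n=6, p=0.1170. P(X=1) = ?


C(6,1) = 6
p^1 = 0.117000
(1-p)^5 = 0.536789
P = 6 * 0.117000 * 0.536789 = 0.3768

P(X=1) = 0.3768


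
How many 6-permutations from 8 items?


P(8,6) = 8!/2!
= 40320/2
= 20160

P(8,6) = 20160


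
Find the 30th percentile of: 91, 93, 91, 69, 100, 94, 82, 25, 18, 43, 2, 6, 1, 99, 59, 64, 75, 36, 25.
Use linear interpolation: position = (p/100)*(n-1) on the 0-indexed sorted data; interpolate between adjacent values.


Sorted: 1, 2, 6, 18, 25, 25, 36, 43, 59, 64, 69, 75, 82, 91, 91, 93, 94, 99, 100
n = 19
Index = 30/100 * 18 = 5.4000
Lower = data[5] = 25, Upper = data[6] = 36
P30 = 25 + 0.4000*(11) = 29.4000

P30 = 29.4000


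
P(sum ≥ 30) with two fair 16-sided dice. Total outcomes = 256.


Total outcomes = 16×16 = 256
Favorable (sum ≥ 30): 6
P = 6/256 = 0.0234

P = 0.0234


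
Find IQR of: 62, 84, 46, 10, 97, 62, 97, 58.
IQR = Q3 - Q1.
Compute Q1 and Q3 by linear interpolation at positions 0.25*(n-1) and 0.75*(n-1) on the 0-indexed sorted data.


Sorted: 10, 46, 58, 62, 62, 84, 97, 97
Q1 (25th %ile) = 55.0000
Q3 (75th %ile) = 87.2500
IQR = 87.2500 - 55.0000 = 32.2500

IQR = 32.2500


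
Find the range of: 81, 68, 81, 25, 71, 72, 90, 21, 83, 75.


Max = 90, Min = 21
Range = 90 - 21 = 69

Range = 69


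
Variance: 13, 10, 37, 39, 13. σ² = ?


Mean = 22.4000
Squared deviations: 88.3600, 153.7600, 213.1600, 275.5600, 88.3600
Sum = 819.2000
Variance = 819.2000/5 = 163.8400

Variance = 163.8400


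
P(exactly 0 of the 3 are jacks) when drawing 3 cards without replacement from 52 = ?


Hypergeometric: P(X=0) = C(4,0)·C(48,3) / C(52,3)
= 1 × 17296 / 22100
= 17296/22100 = 0.7826

P = 0.7826


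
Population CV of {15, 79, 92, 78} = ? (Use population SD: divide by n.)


Mean = 66.0000
SD = 29.9583
CV = (29.9583/66.0000)*100 = 45.3914%

CV = 45.3914%


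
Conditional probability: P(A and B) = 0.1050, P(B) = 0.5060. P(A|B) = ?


P(A|B) = 0.1050/0.5060 = 0.2075

P(A|B) = 0.2075


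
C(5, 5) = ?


C(5,5) = 5!/(5! × 0!)
= 120/(120 × 1)
= 1

C(5,5) = 1


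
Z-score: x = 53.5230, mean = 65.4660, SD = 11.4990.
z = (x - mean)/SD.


z = (53.5230 - 65.4660)/11.4990
= -11.9430/11.4990
= -1.0386

z = -1.0386


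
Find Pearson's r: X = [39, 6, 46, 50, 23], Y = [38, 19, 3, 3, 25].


Mean X = 32.8000, Mean Y = 17.6000
SD X = 16.265300, SD Y = 13.410444
Cov = -85.480000
r = -85.480000/(16.265300*13.410444) = -0.3919

r = -0.3919


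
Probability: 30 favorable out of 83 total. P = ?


P = 30/83 = 0.3614

P = 0.3614


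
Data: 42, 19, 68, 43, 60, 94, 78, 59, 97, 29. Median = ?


Sorted: 19, 29, 42, 43, 59, 60, 68, 78, 94, 97
n = 10 (even)
Middle values: 59 and 60
Median = (59+60)/2 = 59.5000

Median = 59.5000


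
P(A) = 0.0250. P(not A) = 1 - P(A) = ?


P(not A) = 1 - 0.0250 = 0.9750

P(not A) = 0.9750


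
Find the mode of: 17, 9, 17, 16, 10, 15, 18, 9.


Frequencies: 9:2, 10:1, 15:1, 16:1, 17:2, 18:1
Max frequency = 2
Mode = 9, 17

Mode = 9, 17


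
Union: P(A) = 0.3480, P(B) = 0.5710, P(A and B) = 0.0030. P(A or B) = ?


P(A∪B) = 0.3480 + 0.5710 - 0.0030
= 0.9190 - 0.0030
= 0.9160

P(A∪B) = 0.9160


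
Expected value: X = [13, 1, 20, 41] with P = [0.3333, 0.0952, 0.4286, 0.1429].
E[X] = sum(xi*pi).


E[X] = 13*0.3333 + 1*0.0952 + 20*0.4286 + 41*0.1429
= 4.3329 + 0.0952 + 8.5720 + 5.8589
= 18.8590

E[X] = 18.8590


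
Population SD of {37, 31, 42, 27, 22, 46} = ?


Mean = 34.1667
Variance = 69.8056
SD = sqrt(69.8056) = 8.3550

SD = 8.3550


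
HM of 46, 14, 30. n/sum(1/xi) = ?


Sum of reciprocals = 1/46 + 1/14 + 1/30 = 0.126501
HM = 3/0.126501 = 23.7152

HM = 23.7152


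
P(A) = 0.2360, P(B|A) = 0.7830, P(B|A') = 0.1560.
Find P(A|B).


P(B) = P(B|A)*P(A) + P(B|A')*P(A')
= 0.7830*0.2360 + 0.1560*0.7640
= 0.184788 + 0.119184 = 0.303972
P(A|B) = 0.184788/0.303972 = 0.6079

P(A|B) = 0.6079


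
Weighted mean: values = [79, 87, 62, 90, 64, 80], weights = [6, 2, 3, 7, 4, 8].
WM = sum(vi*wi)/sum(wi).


Numerator = 79*6 + 87*2 + 62*3 + 90*7 + 64*4 + 80*8 = 2360
Denominator = 6 + 2 + 3 + 7 + 4 + 8 = 30
WM = 2360/30 = 78.6667

WM = 78.6667


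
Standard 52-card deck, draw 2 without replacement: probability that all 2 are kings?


P(all kings) = (4/52) × (3/51)
= 0.0045

P = 0.0045


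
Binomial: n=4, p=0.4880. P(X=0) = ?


C(4,0) = 1
p^0 = 1.000000
(1-p)^4 = 0.068719
P = 1 * 1.000000 * 0.068719 = 0.0687

P(X=0) = 0.0687


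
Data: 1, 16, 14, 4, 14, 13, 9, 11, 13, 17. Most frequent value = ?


Frequencies: 1:1, 4:1, 9:1, 11:1, 13:2, 14:2, 16:1, 17:1
Max frequency = 2
Mode = 13, 14

Mode = 13, 14


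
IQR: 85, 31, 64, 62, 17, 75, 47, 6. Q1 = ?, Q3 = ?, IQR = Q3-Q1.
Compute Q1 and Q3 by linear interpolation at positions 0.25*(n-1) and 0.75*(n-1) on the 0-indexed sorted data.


Sorted: 6, 17, 31, 47, 62, 64, 75, 85
Q1 (25th %ile) = 27.5000
Q3 (75th %ile) = 66.7500
IQR = 66.7500 - 27.5000 = 39.2500

IQR = 39.2500


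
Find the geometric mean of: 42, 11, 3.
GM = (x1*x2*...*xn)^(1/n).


Product = 42 × 11 × 3 = 1386
GM = 1386^(1/3) = 11.1495

GM = 11.1495


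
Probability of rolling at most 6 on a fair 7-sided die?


Favorable outcomes (roll ≤ 6): 6
Total outcomes = 7
P = 6/7 = 0.8571

P = 0.8571


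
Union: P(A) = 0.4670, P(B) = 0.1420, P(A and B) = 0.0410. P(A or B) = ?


P(A∪B) = 0.4670 + 0.1420 - 0.0410
= 0.6090 - 0.0410
= 0.5680

P(A∪B) = 0.5680


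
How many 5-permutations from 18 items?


P(18,5) = 18!/13!
= 6402373705728000/6227020800
= 1028160

P(18,5) = 1028160


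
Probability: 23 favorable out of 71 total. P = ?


P = 23/71 = 0.3239

P = 0.3239


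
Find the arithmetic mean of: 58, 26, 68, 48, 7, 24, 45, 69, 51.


Sum = 58 + 26 + 68 + 48 + 7 + 24 + 45 + 69 + 51 = 396
n = 9
Mean = 396/9 = 44.0000

Mean = 44.0000


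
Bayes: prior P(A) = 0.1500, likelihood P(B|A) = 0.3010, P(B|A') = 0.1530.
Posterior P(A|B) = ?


P(B) = P(B|A)*P(A) + P(B|A')*P(A')
= 0.3010*0.1500 + 0.1530*0.8500
= 0.045150 + 0.130050 = 0.175200
P(A|B) = 0.045150/0.175200 = 0.2577

P(A|B) = 0.2577


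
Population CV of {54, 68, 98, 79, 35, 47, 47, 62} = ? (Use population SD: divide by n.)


Mean = 61.2500
SD = 18.9060
CV = (18.9060/61.2500)*100 = 30.8670%

CV = 30.8670%


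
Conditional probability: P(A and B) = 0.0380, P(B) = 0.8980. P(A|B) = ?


P(A|B) = 0.0380/0.8980 = 0.0423

P(A|B) = 0.0423


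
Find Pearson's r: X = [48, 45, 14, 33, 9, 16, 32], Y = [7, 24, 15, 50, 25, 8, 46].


Mean X = 28.1429, Mean Y = 25.0000
SD X = 14.297138, SD Y = 15.946339
Cov = 25.142857
r = 25.142857/(14.297138*15.946339) = 0.1103

r = 0.1103


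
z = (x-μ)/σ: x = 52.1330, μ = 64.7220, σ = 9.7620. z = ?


z = (52.1330 - 64.7220)/9.7620
= -12.5890/9.7620
= -1.2896

z = -1.2896


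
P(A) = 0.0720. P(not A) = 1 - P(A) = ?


P(not A) = 1 - 0.0720 = 0.9280

P(not A) = 0.9280


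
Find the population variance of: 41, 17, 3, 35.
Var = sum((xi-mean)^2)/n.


Mean = 24.0000
Squared deviations: 289.0000, 49.0000, 441.0000, 121.0000
Sum = 900.0000
Variance = 900.0000/4 = 225.0000

Variance = 225.0000


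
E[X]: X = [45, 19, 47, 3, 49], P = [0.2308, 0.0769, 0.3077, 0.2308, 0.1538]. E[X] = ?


E[X] = 45*0.2308 + 19*0.0769 + 47*0.3077 + 3*0.2308 + 49*0.1538
= 10.3860 + 1.4611 + 14.4619 + 0.6924 + 7.5362
= 34.5376

E[X] = 34.5376


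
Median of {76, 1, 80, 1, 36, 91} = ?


Sorted: 1, 1, 36, 76, 80, 91
n = 6 (even)
Middle values: 36 and 76
Median = (36+76)/2 = 56.0000

Median = 56.0000


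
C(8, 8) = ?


C(8,8) = 8!/(8! × 0!)
= 40320/(40320 × 1)
= 1

C(8,8) = 1


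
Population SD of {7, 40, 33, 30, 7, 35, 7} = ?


Mean = 22.7143
Variance = 192.7755
SD = sqrt(192.7755) = 13.8844

SD = 13.8844


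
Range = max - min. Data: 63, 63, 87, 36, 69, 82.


Max = 87, Min = 36
Range = 87 - 36 = 51

Range = 51


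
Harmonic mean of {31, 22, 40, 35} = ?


Sum of reciprocals = 1/31 + 1/22 + 1/40 + 1/35 = 0.131284
HM = 4/0.131284 = 30.4683

HM = 30.4683


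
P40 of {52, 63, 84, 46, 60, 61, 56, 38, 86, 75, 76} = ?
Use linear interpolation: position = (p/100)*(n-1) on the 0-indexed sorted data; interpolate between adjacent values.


Sorted: 38, 46, 52, 56, 60, 61, 63, 75, 76, 84, 86
n = 11
Index = 40/100 * 10 = 4.0000
Lower = data[4] = 60, Upper = data[5] = 61
P40 = 60 + 0*(1) = 60.0000

P40 = 60.0000


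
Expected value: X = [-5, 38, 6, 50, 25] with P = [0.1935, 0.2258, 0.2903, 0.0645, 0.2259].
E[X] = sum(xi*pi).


E[X] = -5*0.1935 + 38*0.2258 + 6*0.2903 + 50*0.0645 + 25*0.2259
= -0.9675 + 8.5804 + 1.7418 + 3.2250 + 5.6475
= 18.2272

E[X] = 18.2272


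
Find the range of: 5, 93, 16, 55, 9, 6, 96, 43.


Max = 96, Min = 5
Range = 96 - 5 = 91

Range = 91


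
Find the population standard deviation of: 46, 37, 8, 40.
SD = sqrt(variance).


Mean = 32.7500
Variance = 214.6875
SD = sqrt(214.6875) = 14.6522

SD = 14.6522


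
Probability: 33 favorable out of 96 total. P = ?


P = 33/96 = 0.3438

P = 0.3438


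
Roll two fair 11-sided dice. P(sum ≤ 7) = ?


Total outcomes = 11×11 = 121
Favorable (sum ≤ 7): 21
P = 21/121 = 0.1736

P = 0.1736


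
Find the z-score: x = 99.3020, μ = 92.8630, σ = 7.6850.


z = (99.3020 - 92.8630)/7.6850
= 6.4390/7.6850
= 0.8379

z = 0.8379


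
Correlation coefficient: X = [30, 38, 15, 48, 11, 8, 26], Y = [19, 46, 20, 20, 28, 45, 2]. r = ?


Mean X = 25.1429, Mean Y = 25.7143
SD X = 13.674048, SD Y = 14.449066
Cov = -32.530612
r = -32.530612/(13.674048*14.449066) = -0.1646

r = -0.1646


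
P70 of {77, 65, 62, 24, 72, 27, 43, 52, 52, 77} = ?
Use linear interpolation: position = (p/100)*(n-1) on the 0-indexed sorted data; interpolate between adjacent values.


Sorted: 24, 27, 43, 52, 52, 62, 65, 72, 77, 77
n = 10
Index = 70/100 * 9 = 6.3000
Lower = data[6] = 65, Upper = data[7] = 72
P70 = 65 + 0.3000*(7) = 67.1000

P70 = 67.1000


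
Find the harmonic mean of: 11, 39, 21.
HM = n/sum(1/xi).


Sum of reciprocals = 1/11 + 1/39 + 1/21 = 0.164169
HM = 3/0.164169 = 18.2738

HM = 18.2738


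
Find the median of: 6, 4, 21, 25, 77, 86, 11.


Sorted: 4, 6, 11, 21, 25, 77, 86
n = 7 (odd)
Middle value = 21

Median = 21


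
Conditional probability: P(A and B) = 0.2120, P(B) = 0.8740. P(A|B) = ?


P(A|B) = 0.2120/0.8740 = 0.2426

P(A|B) = 0.2426


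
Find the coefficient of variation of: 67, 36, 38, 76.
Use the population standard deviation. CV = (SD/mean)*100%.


Mean = 54.2500
SD = 17.5553
CV = (17.5553/54.2500)*100 = 32.3599%

CV = 32.3599%


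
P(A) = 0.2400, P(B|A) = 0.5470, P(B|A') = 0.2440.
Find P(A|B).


P(B) = P(B|A)*P(A) + P(B|A')*P(A')
= 0.5470*0.2400 + 0.2440*0.7600
= 0.131280 + 0.185440 = 0.316720
P(A|B) = 0.131280/0.316720 = 0.4145

P(A|B) = 0.4145


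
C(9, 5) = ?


C(9,5) = 9!/(5! × 4!)
= 362880/(120 × 24)
= 126

C(9,5) = 126


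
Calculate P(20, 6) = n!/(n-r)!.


P(20,6) = 20!/14!
= 2432902008176640000/87178291200
= 27907200

P(20,6) = 27907200


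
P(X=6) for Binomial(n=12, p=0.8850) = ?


C(12,6) = 924
p^6 = 0.480463
(1-p)^6 = 2.313061e-06
P = 924 * 0.480463 * 2.313061e-06 = 0.0010

P(X=6) = 0.0010


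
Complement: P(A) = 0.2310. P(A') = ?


P(not A) = 1 - 0.2310 = 0.7690

P(not A) = 0.7690


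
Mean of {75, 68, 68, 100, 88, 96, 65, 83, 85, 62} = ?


Sum = 75 + 68 + 68 + 100 + 88 + 96 + 65 + 83 + 85 + 62 = 790
n = 10
Mean = 790/10 = 79.0000

Mean = 79.0000


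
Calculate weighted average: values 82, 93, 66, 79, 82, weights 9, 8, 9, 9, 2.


Numerator = 82*9 + 93*8 + 66*9 + 79*9 + 82*2 = 2951
Denominator = 9 + 8 + 9 + 9 + 2 = 37
WM = 2951/37 = 79.7568

WM = 79.7568


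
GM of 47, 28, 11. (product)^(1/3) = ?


Product = 47 × 28 × 11 = 14476
GM = 14476^(1/3) = 24.3715

GM = 24.3715


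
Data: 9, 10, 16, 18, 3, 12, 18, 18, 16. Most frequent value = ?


Frequencies: 3:1, 9:1, 10:1, 12:1, 16:2, 18:3
Max frequency = 3
Mode = 18

Mode = 18


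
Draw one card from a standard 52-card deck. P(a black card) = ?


26 black cards in 52 cards
P = 26/52 = 0.5000

P = 0.5000


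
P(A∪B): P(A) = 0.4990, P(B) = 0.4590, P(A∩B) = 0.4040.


P(A∪B) = 0.4990 + 0.4590 - 0.4040
= 0.9580 - 0.4040
= 0.5540

P(A∪B) = 0.5540


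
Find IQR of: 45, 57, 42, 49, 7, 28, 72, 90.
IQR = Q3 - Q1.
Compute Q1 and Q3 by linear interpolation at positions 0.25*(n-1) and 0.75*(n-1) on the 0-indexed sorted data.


Sorted: 7, 28, 42, 45, 49, 57, 72, 90
Q1 (25th %ile) = 38.5000
Q3 (75th %ile) = 60.7500
IQR = 60.7500 - 38.5000 = 22.2500

IQR = 22.2500


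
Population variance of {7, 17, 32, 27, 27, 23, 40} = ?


Mean = 24.7143
Squared deviations: 313.7959, 59.5102, 53.0816, 5.2245, 5.2245, 2.9388, 233.6531
Sum = 673.4286
Variance = 673.4286/7 = 96.2041

Variance = 96.2041


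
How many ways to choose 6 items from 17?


C(17,6) = 17!/(6! × 11!)
= 355687428096000/(720 × 39916800)
= 12376

C(17,6) = 12376


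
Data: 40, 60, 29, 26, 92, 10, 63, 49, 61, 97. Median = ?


Sorted: 10, 26, 29, 40, 49, 60, 61, 63, 92, 97
n = 10 (even)
Middle values: 49 and 60
Median = (49+60)/2 = 54.5000

Median = 54.5000


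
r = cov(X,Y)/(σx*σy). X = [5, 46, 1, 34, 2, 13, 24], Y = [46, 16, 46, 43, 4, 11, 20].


Mean X = 17.8571, Mean Y = 26.5714
SD X = 16.101717, SD Y = 16.612019
Cov = -30.918367
r = -30.918367/(16.101717*16.612019) = -0.1156

r = -0.1156


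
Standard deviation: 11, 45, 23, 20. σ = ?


Mean = 24.7500
Variance = 156.1875
SD = sqrt(156.1875) = 12.4975

SD = 12.4975


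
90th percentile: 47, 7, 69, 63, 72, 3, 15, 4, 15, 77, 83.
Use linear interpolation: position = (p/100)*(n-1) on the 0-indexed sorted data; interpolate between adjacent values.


Sorted: 3, 4, 7, 15, 15, 47, 63, 69, 72, 77, 83
n = 11
Index = 90/100 * 10 = 9.0000
Lower = data[9] = 77, Upper = data[10] = 83
P90 = 77 + 0*(6) = 77.0000

P90 = 77.0000


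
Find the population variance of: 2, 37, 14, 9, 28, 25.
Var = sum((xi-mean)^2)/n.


Mean = 19.1667
Squared deviations: 294.6944, 318.0278, 26.6944, 103.3611, 78.0278, 34.0278
Sum = 854.8333
Variance = 854.8333/6 = 142.4722

Variance = 142.4722


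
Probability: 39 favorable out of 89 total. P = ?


P = 39/89 = 0.4382

P = 0.4382


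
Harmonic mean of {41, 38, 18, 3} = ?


Sum of reciprocals = 1/41 + 1/38 + 1/18 + 1/3 = 0.439595
HM = 4/0.439595 = 9.0993

HM = 9.0993


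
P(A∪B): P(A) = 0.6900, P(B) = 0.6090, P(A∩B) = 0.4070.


P(A∪B) = 0.6900 + 0.6090 - 0.4070
= 1.2990 - 0.4070
= 0.8920

P(A∪B) = 0.8920


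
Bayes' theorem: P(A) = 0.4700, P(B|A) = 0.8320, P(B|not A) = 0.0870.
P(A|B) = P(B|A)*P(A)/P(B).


P(B) = P(B|A)*P(A) + P(B|A')*P(A')
= 0.8320*0.4700 + 0.0870*0.5300
= 0.391040 + 0.046110 = 0.437150
P(A|B) = 0.391040/0.437150 = 0.8945

P(A|B) = 0.8945


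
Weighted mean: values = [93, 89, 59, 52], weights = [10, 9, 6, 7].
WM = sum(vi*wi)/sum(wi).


Numerator = 93*10 + 89*9 + 59*6 + 52*7 = 2449
Denominator = 10 + 9 + 6 + 7 = 32
WM = 2449/32 = 76.5312

WM = 76.5312


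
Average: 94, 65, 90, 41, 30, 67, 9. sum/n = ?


Sum = 94 + 65 + 90 + 41 + 30 + 67 + 9 = 396
n = 7
Mean = 396/7 = 56.5714

Mean = 56.5714


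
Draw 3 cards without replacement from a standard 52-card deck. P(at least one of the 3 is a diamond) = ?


P(at least one) = 1 - P(none)
P(none) = (39/52) × (38/51) × (37/50) = 0.413529
P(at least one) = 1 - 0.413529 = 0.5865

P = 0.5865


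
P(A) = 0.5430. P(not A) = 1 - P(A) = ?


P(not A) = 1 - 0.5430 = 0.4570

P(not A) = 0.4570


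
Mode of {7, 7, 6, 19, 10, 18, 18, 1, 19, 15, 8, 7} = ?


Frequencies: 1:1, 6:1, 7:3, 8:1, 10:1, 15:1, 18:2, 19:2
Max frequency = 3
Mode = 7

Mode = 7


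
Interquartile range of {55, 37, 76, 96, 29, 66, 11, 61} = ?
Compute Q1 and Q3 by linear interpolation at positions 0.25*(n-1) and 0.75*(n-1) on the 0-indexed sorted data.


Sorted: 11, 29, 37, 55, 61, 66, 76, 96
Q1 (25th %ile) = 35.0000
Q3 (75th %ile) = 68.5000
IQR = 68.5000 - 35.0000 = 33.5000

IQR = 33.5000


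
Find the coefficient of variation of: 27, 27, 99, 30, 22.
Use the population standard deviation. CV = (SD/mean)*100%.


Mean = 41.0000
SD = 29.1136
CV = (29.1136/41.0000)*100 = 71.0087%

CV = 71.0087%


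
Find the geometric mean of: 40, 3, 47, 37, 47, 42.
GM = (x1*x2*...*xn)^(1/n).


Product = 40 × 3 × 47 × 37 × 47 × 42 = 411934320
GM = 411934320^(1/6) = 27.2775

GM = 27.2775


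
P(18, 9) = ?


P(18,9) = 18!/9!
= 6402373705728000/362880
= 17643225600

P(18,9) = 17643225600


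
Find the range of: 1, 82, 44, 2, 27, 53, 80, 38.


Max = 82, Min = 1
Range = 82 - 1 = 81

Range = 81


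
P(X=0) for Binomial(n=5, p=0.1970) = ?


C(5,0) = 1
p^0 = 1.000000
(1-p)^5 = 0.333870
P = 1 * 1.000000 * 0.333870 = 0.3339

P(X=0) = 0.3339


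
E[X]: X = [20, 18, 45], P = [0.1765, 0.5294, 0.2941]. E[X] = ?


E[X] = 20*0.1765 + 18*0.5294 + 45*0.2941
= 3.5300 + 9.5292 + 13.2345
= 26.2937

E[X] = 26.2937


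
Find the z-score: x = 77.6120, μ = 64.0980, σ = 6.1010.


z = (77.6120 - 64.0980)/6.1010
= 13.5140/6.1010
= 2.2150

z = 2.2150


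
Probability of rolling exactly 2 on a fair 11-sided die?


Favorable outcomes (roll = 2): 1
Total outcomes = 11
P = 1/11 = 0.0909

P = 0.0909


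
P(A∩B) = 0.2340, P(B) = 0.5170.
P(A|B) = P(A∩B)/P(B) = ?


P(A|B) = 0.2340/0.5170 = 0.4526

P(A|B) = 0.4526


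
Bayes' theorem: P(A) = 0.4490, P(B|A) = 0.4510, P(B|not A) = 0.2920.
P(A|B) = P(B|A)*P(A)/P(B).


P(B) = P(B|A)*P(A) + P(B|A')*P(A')
= 0.4510*0.4490 + 0.2920*0.5510
= 0.202499 + 0.160892 = 0.363391
P(A|B) = 0.202499/0.363391 = 0.5572

P(A|B) = 0.5572


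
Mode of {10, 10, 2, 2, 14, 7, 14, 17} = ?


Frequencies: 2:2, 7:1, 10:2, 14:2, 17:1
Max frequency = 2
Mode = 2, 10, 14

Mode = 2, 10, 14


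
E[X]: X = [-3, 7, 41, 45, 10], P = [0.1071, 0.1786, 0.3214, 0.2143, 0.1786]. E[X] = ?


E[X] = -3*0.1071 + 7*0.1786 + 41*0.3214 + 45*0.2143 + 10*0.1786
= -0.3213 + 1.2502 + 13.1774 + 9.6435 + 1.7860
= 25.5358

E[X] = 25.5358


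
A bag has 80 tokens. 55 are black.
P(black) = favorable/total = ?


P = 55/80 = 0.6875

P = 0.6875


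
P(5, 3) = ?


P(5,3) = 5!/2!
= 120/2
= 60

P(5,3) = 60


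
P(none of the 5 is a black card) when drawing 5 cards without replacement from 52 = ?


P(no black cards) = (26/52) × (25/51) × (24/50) × (23/49) × (22/48)
= 0.0253

P = 0.0253


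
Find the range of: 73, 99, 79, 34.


Max = 99, Min = 34
Range = 99 - 34 = 65

Range = 65


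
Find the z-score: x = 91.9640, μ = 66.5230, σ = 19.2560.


z = (91.9640 - 66.5230)/19.2560
= 25.4410/19.2560
= 1.3212

z = 1.3212


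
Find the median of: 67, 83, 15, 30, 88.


Sorted: 15, 30, 67, 83, 88
n = 5 (odd)
Middle value = 67

Median = 67


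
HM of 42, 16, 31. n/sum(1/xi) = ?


Sum of reciprocals = 1/42 + 1/16 + 1/31 = 0.118568
HM = 3/0.118568 = 25.3020

HM = 25.3020


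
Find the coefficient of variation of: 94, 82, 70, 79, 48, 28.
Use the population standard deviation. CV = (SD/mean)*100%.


Mean = 66.8333
SD = 22.3190
CV = (22.3190/66.8333)*100 = 33.3951%

CV = 33.3951%


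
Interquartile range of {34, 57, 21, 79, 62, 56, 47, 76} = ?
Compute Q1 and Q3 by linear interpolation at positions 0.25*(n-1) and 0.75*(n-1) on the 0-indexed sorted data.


Sorted: 21, 34, 47, 56, 57, 62, 76, 79
Q1 (25th %ile) = 43.7500
Q3 (75th %ile) = 65.5000
IQR = 65.5000 - 43.7500 = 21.7500

IQR = 21.7500


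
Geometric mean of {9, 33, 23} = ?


Product = 9 × 33 × 23 = 6831
GM = 6831^(1/3) = 18.9741

GM = 18.9741


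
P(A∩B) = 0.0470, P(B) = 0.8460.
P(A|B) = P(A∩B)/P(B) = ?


P(A|B) = 0.0470/0.8460 = 0.0556

P(A|B) = 0.0556


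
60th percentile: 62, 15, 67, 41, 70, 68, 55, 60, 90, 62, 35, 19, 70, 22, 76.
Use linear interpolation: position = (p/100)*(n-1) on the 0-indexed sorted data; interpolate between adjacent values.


Sorted: 15, 19, 22, 35, 41, 55, 60, 62, 62, 67, 68, 70, 70, 76, 90
n = 15
Index = 60/100 * 14 = 8.4000
Lower = data[8] = 62, Upper = data[9] = 67
P60 = 62 + 0.4000*(5) = 64.0000

P60 = 64.0000


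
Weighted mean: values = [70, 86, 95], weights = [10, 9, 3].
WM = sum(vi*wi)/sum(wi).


Numerator = 70*10 + 86*9 + 95*3 = 1759
Denominator = 10 + 9 + 3 = 22
WM = 1759/22 = 79.9545

WM = 79.9545


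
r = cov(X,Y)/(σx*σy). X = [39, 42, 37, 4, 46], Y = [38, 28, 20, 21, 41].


Mean X = 33.6000, Mean Y = 29.6000
SD X = 15.107614, SD Y = 8.593020
Cov = 79.040000
r = 79.040000/(15.107614*8.593020) = 0.6088

r = 0.6088


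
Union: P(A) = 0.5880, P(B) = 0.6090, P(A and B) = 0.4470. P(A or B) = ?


P(A∪B) = 0.5880 + 0.6090 - 0.4470
= 1.1970 - 0.4470
= 0.7500

P(A∪B) = 0.7500


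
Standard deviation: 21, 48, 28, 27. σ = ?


Mean = 31.0000
Variance = 103.5000
SD = sqrt(103.5000) = 10.1735

SD = 10.1735


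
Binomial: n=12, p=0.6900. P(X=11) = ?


C(12,11) = 12
p^11 = 0.016879
(1-p)^1 = 0.310000
P = 12 * 0.016879 * 0.310000 = 0.0628

P(X=11) = 0.0628


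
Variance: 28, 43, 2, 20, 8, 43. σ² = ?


Mean = 24.0000
Squared deviations: 16.0000, 361.0000, 484.0000, 16.0000, 256.0000, 361.0000
Sum = 1494.0000
Variance = 1494.0000/6 = 249.0000

Variance = 249.0000


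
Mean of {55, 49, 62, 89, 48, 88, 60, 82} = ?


Sum = 55 + 49 + 62 + 89 + 48 + 88 + 60 + 82 = 533
n = 8
Mean = 533/8 = 66.6250

Mean = 66.6250


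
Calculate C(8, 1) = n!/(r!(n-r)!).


C(8,1) = 8!/(1! × 7!)
= 40320/(1 × 5040)
= 8

C(8,1) = 8


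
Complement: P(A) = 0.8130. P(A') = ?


P(not A) = 1 - 0.8130 = 0.1870

P(not A) = 0.1870


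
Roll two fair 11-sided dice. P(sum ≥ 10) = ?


Total outcomes = 11×11 = 121
Favorable (sum ≥ 10): 85
P = 85/121 = 0.7025

P = 0.7025


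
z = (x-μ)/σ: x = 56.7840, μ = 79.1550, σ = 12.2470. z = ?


z = (56.7840 - 79.1550)/12.2470
= -22.3710/12.2470
= -1.8267

z = -1.8267


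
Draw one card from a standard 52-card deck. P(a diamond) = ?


13 diamonds in 52 cards
P = 13/52 = 0.2500

P = 0.2500


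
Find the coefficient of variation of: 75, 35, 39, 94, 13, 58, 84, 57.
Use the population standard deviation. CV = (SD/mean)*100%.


Mean = 56.8750
SD = 25.4138
CV = (25.4138/56.8750)*100 = 44.6835%

CV = 44.6835%


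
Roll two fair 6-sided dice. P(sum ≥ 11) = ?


Total outcomes = 6×6 = 36
Favorable (sum ≥ 11): 3
P = 3/36 = 0.0833

P = 0.0833


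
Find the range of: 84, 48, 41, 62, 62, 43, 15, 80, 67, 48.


Max = 84, Min = 15
Range = 84 - 15 = 69

Range = 69


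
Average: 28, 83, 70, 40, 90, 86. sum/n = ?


Sum = 28 + 83 + 70 + 40 + 90 + 86 = 397
n = 6
Mean = 397/6 = 66.1667

Mean = 66.1667


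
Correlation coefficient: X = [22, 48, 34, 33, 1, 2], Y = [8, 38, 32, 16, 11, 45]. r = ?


Mean X = 23.3333, Mean Y = 25.0000
SD X = 17.182032, SD Y = 14.047538
Cov = 36.166667
r = 36.166667/(17.182032*14.047538) = 0.1498

r = 0.1498


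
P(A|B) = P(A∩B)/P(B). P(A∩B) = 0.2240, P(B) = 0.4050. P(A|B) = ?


P(A|B) = 0.2240/0.4050 = 0.5531

P(A|B) = 0.5531


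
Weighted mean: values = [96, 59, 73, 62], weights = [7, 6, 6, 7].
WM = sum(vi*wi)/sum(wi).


Numerator = 96*7 + 59*6 + 73*6 + 62*7 = 1898
Denominator = 7 + 6 + 6 + 7 = 26
WM = 1898/26 = 73.0000

WM = 73.0000


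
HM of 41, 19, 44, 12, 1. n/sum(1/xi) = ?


Sum of reciprocals = 1/41 + 1/19 + 1/44 + 1/12 + 1/1 = 1.183082
HM = 5/1.183082 = 4.2262

HM = 4.2262


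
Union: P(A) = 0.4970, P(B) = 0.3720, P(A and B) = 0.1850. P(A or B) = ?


P(A∪B) = 0.4970 + 0.3720 - 0.1850
= 0.8690 - 0.1850
= 0.6840

P(A∪B) = 0.6840


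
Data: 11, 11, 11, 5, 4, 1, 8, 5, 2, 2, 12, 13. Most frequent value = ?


Frequencies: 1:1, 2:2, 4:1, 5:2, 8:1, 11:3, 12:1, 13:1
Max frequency = 3
Mode = 11

Mode = 11


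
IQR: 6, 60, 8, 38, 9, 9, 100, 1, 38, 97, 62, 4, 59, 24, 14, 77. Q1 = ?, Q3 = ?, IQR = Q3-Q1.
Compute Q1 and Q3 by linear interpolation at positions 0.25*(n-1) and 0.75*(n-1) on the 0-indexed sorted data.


Sorted: 1, 4, 6, 8, 9, 9, 14, 24, 38, 38, 59, 60, 62, 77, 97, 100
Q1 (25th %ile) = 8.7500
Q3 (75th %ile) = 60.5000
IQR = 60.5000 - 8.7500 = 51.7500

IQR = 51.7500


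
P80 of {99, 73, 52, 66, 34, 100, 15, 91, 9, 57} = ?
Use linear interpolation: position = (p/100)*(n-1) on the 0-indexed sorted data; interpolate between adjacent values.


Sorted: 9, 15, 34, 52, 57, 66, 73, 91, 99, 100
n = 10
Index = 80/100 * 9 = 7.2000
Lower = data[7] = 91, Upper = data[8] = 99
P80 = 91 + 0.2000*(8) = 92.6000

P80 = 92.6000


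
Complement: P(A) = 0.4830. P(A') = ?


P(not A) = 1 - 0.4830 = 0.5170

P(not A) = 0.5170


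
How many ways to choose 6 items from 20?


C(20,6) = 20!/(6! × 14!)
= 2432902008176640000/(720 × 87178291200)
= 38760

C(20,6) = 38760


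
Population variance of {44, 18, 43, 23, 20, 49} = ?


Mean = 32.8333
Squared deviations: 124.6944, 220.0278, 103.3611, 96.6944, 164.6944, 261.3611
Sum = 970.8333
Variance = 970.8333/6 = 161.8056

Variance = 161.8056


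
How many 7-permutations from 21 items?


P(21,7) = 21!/14!
= 51090942171709440000/87178291200
= 586051200

P(21,7) = 586051200


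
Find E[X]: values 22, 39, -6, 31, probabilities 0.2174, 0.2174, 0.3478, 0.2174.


E[X] = 22*0.2174 + 39*0.2174 - 6*0.3478 + 31*0.2174
= 4.7828 + 8.4786 - 2.0868 + 6.7394
= 17.9140

E[X] = 17.9140


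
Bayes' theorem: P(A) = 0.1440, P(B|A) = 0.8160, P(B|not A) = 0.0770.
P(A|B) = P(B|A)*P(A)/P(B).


P(B) = P(B|A)*P(A) + P(B|A')*P(A')
= 0.8160*0.1440 + 0.0770*0.8560
= 0.117504 + 0.065912 = 0.183416
P(A|B) = 0.117504/0.183416 = 0.6406

P(A|B) = 0.6406


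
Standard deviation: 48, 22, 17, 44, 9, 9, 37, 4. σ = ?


Mean = 23.7500
Variance = 255.9375
SD = sqrt(255.9375) = 15.9980

SD = 15.9980
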